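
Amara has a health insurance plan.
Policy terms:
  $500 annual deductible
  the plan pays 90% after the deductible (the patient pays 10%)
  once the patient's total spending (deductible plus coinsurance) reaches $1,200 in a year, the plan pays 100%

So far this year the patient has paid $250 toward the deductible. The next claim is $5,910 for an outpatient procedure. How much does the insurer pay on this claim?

$5,094

$250 of the $500 deductible is already met, leaving $250.
The remaining $5,660 (= $5,910 − $250) moves to coinsurance.
Coinsurance: $5,660 × 10% = $566.
Patient responsibility before any cap: $250 + $566 = $816.
Cumulative spending $250 + $816 = $1,066 stays under the $1,200 maximum.
The plan picks up $5,910 − $816 = $5,094.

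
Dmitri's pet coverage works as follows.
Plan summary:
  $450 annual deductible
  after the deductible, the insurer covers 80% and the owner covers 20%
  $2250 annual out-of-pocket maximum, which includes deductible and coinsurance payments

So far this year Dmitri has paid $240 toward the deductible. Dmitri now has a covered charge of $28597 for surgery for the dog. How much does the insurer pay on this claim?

$26587

Deductible still to meet: $450 − $240 = $210.
The remaining $28387 (= $28597 − $210) moves to coinsurance.
20% of $28387 = $5677.40 falls to the owner.
Owner responsibility before any cap: $210 + $5677.40 = $5887.40.
Adding $5887.40 to the $240 already spent would give $6127.40, which exceeds the $2250 cap; the owner pays just $2250 − $240 = $2010.
The plan picks up $28597 − $2010 = $26587.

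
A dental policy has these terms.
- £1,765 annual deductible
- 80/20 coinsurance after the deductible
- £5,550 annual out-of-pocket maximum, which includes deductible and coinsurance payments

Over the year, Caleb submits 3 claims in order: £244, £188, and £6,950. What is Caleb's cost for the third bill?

£2,456.40

Claim 1 (£244): entire amount goes to the deductible. Cost to patient: £244. OOP to date £244.
Claim 2 (£188): entire amount goes to the deductible. Patient pays £188; OOP now £432.
Claim 3 (£6,950): deductible takes £1,333, £5,617 remains; 20% of £5,617 = £1,123.40. Patient owes £2,456.40 (running OOP £2,888.40).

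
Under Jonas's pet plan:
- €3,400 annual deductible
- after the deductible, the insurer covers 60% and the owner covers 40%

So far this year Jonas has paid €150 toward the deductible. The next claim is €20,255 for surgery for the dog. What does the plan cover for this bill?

€150 of the €3,400 deductible is already met, leaving €3,250.
That leaves €20,255 − €3,250 = €17,005 for coinsurance.
Owner's 40% share of €17,005 is €6,802.
That puts the owner's cost at €3,250 + €6,802 = €10,052.
The insurer covers the remainder: €20,255 − €10,052 = €10,203.

€10,203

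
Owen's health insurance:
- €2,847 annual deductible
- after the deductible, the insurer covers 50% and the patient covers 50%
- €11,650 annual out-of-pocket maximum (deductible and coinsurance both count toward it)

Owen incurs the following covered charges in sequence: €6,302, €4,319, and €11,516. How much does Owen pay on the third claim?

Claim 1 — €6,302: €2,847 to deductible, leaving €3,455; patient's 50% is €1,727.50. Cost to patient: €4,574.50. OOP to date €4,574.50.
Claim 2 — €4,319: deductible met; 50% of €4,319 = €2,159.50. Patient owes €2,159.50 (running OOP €6,734).
Claim 3 — €11,516: deductible met; 50% of €11,516 = €5,758. That would push OOP to €12,492, over the €11,650 cap, so patient pays €11,650 − €6,734 = €4,916.

€4,916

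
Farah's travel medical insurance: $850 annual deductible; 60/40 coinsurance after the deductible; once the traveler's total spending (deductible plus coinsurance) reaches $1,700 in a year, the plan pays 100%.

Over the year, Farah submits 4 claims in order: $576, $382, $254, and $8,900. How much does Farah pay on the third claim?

Bill 1, $576: all of it applies to the deductible. Traveler pays $576; OOP now $576.
Bill 2, $382: $274 to deductible, leaving $108; coinsurance $108 × 40% = $43.20. Cost to traveler: $317.20. OOP to date $893.20.
Bill 3, $254: deductible met; 40% of $254 = $101.60. Traveler owes $101.60 (running OOP $994.80).

$101.60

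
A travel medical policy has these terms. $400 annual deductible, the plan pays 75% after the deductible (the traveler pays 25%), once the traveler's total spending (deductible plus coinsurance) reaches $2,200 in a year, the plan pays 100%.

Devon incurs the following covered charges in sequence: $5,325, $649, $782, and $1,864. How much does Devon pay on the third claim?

#1 ($5,325): $400 finishes the deductible; $4,925 goes to coinsurance; 25% of $4,925 = $1,231.25. Cost to traveler: $1,631.25. OOP to date $1,631.25.
#2 ($649): deductible already satisfied, so traveler's share is 25% × $649 = $162.25. Cost to traveler: $162.25. OOP to date $1,793.50.
#3 ($782): deductible already satisfied, so traveler's share is 25% × $782 = $195.50. Traveler pays $195.50; OOP now $1,989.

$195.50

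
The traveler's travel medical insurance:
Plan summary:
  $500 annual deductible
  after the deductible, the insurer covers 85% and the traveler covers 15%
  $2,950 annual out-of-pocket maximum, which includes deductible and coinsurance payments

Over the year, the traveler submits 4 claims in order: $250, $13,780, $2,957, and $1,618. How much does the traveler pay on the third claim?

$420.50

Bill 1, $250: all of it applies to the deductible. Traveler owes $250 (running OOP $250).
Bill 2, $13,780: $250 to deductible, leaving $13,530; coinsurance $13,530 × 15% = $2,029.50. Traveler pays $2,279.50; OOP now $2,529.50.
Bill 3, $2,957: 15% coinsurance on $2,957 = $443.55. OOP would hit $2,973.05 > $2,950, so the cap limits the traveler to $2,950 − $2,529.50 = $420.50.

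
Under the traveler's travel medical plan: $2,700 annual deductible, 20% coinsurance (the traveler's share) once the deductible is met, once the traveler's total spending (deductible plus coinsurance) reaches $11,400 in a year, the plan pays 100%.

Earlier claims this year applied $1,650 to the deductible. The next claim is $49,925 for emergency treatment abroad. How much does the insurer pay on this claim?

$40,175

$1,650 of the $2,700 deductible is already met, leaving $1,050.
After the $1,050 deductible portion, $49,925 − $1,050 = $48,875 is subject to coinsurance.
Coinsurance: $48,875 × 20% = $9,775.
Traveler responsibility before any cap: $1,050 + $9,775 = $10,825.
Adding $10,825 to the $1,650 already spent would give $12,475, which exceeds the $11,400 cap; the traveler pays just $11,400 − $1,650 = $9,750.
Insurer pays the balance: $49,925 − $9,750 = $40,175.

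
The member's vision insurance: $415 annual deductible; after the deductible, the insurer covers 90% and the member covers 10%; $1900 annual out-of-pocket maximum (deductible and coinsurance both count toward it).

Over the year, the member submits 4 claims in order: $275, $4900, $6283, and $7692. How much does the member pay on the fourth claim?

$380.70

Claim 1 — $275: fully absorbed by the deductible. Member owes $275 (running OOP $275).
Claim 2 — $4900: $140 to deductible, leaving $4760; member's 10% is $476. Member owes $616 (running OOP $891).
Claim 3 — $6283: deductible already satisfied, so member's share is 10% × $6283 = $628.30. Member pays $628.30; OOP now $1519.30.
Claim 4 — $7692: deductible met; 10% of $7692 = $769.20. Adding that to $1519.30 gives $2288.50, past the $1900 cap; member pays only $1900 − $1519.30 = $380.70.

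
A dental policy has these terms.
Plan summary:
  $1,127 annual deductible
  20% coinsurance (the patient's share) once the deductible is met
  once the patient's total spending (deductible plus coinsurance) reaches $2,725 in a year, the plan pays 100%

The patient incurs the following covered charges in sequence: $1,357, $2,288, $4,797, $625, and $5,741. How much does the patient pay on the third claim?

Claim 1 ($1,357): deductible takes $1,127, $230 remains; coinsurance $230 × 20% = $46. Patient owes $1,173 (running OOP $1,173).
Claim 2 ($2,288): deductible already satisfied, so patient's share is 20% × $2,288 = $457.60. Patient pays $457.60; OOP now $1,630.60.
Claim 3 ($4,797): deductible already satisfied, so patient's share is 20% × $4,797 = $959.40. Patient owes $959.40 (running OOP $2,590).

$959.40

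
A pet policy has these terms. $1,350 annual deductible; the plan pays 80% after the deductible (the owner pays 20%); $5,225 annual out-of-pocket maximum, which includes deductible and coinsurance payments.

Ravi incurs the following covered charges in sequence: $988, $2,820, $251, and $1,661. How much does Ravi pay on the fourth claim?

Bill 1, $988: entire amount goes to the deductible. Owner pays $988; OOP now $988.
Bill 2, $2,820: $362 finishes the deductible; $2,458 goes to coinsurance; coinsurance $2,458 × 20% = $491.60. Cost to owner: $853.60. OOP to date $1,841.60.
Bill 3, $251: 20% coinsurance on $251 = $50.20. Cost to owner: $50.20. OOP to date $1,891.80.
Bill 4, $1,661: deductible met; 20% of $1,661 = $332.20. Owner owes $332.20 (running OOP $2,224).

$332.20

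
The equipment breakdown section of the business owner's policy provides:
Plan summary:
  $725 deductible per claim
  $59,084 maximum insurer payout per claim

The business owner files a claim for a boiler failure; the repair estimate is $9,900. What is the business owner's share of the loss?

Less the $725 deductible: $9,900 − $725 = $9,175.
$9,175 ≤ $59,084, so the limit doesn't bind; insurer pays $9,175.
The business owner bears the rest of the original loss: $9,900 − $9,175 = $725.

$725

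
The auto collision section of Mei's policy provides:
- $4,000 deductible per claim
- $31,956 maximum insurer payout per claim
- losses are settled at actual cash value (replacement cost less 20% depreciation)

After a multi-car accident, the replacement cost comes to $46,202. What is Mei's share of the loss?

Depreciate 20%: the covered value is $46,202 × 0.8 = $36,961.60.
Less the $4,000 deductible: $36,961.60 − $4,000 = $32,961.60.
$32,961.60 exceeds the $31,956 limit, so the insurer pays the limit: $31,956.
Driver's share is the uncovered remainder: $46,202 − $31,956 = $14,246.

$14,246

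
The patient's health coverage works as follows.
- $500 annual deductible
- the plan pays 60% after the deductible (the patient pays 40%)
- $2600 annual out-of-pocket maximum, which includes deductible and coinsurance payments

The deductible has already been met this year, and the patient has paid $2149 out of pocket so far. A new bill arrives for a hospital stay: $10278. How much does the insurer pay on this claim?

$9827

With the deductible met, the entire $10278 is subject to coinsurance.
40% of $10278 = $4111.20 falls to the patient.
Year-to-date out-of-pocket would reach $2149 + $4111.20 = $6260.20, above the $2600 maximum, so the patient pays only $2600 − $2149 = $451.
Insurer pays the balance: $10278 − $451 = $9827.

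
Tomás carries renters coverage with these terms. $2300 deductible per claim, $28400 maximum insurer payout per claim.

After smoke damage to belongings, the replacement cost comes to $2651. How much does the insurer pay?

Subtract the deductible: $2651 − $2300 = $351.
That's under the $28400 cap, so the insurer reimburses the full $351.

$351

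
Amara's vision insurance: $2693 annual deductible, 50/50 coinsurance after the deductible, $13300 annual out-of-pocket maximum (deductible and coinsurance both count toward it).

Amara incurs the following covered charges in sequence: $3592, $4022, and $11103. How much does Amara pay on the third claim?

$5551.50

Claim 1 ($3592): deductible takes $2693, $899 remains; 50% of $899 = $449.50. Member pays $3142.50; OOP now $3142.50.
Claim 2 ($4022): deductible met; 50% of $4022 = $2011. Cost to member: $2011. OOP to date $5153.50.
Claim 3 ($11103): 50% coinsurance on $11103 = $5551.50. Member pays $5551.50; OOP now $10705.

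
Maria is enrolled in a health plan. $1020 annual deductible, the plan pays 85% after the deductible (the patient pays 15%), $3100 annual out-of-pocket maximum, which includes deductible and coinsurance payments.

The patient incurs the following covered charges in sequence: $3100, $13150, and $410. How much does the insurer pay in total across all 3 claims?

Bill 1, $3100: deductible takes $1020, $2080 remains; coinsurance $2080 × 15% = $312. Patient pays $1332; OOP now $1332. Plan pays $3100 − $1332 = $1768.
Bill 2, $13150: 15% coinsurance on $13150 = $1972.50. That would push OOP to $3304.50, over the $3100 cap, so patient pays $3100 − $1332 = $1768. Insurer: $13150 − $1768 = $11382.
Bill 3, $410: deductible met; 15% of $410 = $61.50. That would push OOP to $3161.50, over the $3100 cap, so patient pays $3100 − $3100 = $0. Plan pays $410 − $0 = $410.
Insurer total: $1768 + $11382 + $410 = $13560.

$13560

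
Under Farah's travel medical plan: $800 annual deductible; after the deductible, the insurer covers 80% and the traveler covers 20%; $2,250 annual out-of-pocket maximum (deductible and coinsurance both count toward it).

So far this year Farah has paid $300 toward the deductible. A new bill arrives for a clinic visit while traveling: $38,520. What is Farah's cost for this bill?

Remaining deductible: $800 − $300 = $500.
The remaining $38,020 (= $38,520 − $500) moves to coinsurance.
20% of $38,020 = $7,604 falls to the traveler.
Traveler responsibility before any cap: $500 + $7,604 = $8,104.
Adding $8,104 to the $300 already spent would give $8,404, which exceeds the $2,250 cap; the traveler pays just $2,250 − $300 = $1,950.

$1,950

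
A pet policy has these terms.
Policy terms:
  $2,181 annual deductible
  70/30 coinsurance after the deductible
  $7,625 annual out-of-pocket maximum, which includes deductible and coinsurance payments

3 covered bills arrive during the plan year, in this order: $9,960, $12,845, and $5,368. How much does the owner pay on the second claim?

Claim 1 — $9,960: $2,181 finishes the deductible; $7,779 goes to coinsurance; coinsurance $7,779 × 30% = $2,333.70. Owner pays $4,514.70; OOP now $4,514.70.
Claim 2 — $12,845: deductible already satisfied, so owner's share is 30% × $12,845 = $3,853.50. Adding that to $4,514.70 gives $8,368.20, past the $7,625 cap; owner pays only $7,625 − $4,514.70 = $3,110.30.

$3,110.30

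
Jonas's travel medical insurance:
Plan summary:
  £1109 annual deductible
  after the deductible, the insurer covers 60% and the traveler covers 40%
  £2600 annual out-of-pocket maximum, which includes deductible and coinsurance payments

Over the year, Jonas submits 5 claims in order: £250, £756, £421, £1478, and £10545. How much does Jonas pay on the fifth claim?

#1 (£250): all of it applies to the deductible. Traveler pays £250; OOP now £250.
#2 (£756): entire amount goes to the deductible. Traveler pays £756; OOP now £1006.
#3 (£421): £103 to deductible, leaving £318; 40% of £318 = £127.20. Traveler owes £230.20 (running OOP £1236.20).
#4 (£1478): 40% coinsurance on £1478 = £591.20. Traveler pays £591.20; OOP now £1827.40.
#5 (£10545): deductible already satisfied, so traveler's share is 40% × £10545 = £4218. That would push OOP to £6045.40, over the £2600 cap, so traveler pays £2600 − £1827.40 = £772.60.

£772.60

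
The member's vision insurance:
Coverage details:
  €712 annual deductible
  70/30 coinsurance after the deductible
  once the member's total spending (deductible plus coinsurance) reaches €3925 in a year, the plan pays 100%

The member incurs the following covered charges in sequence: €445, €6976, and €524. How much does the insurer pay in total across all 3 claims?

€5063.10

#1 (€445): fully absorbed by the deductible. Member owes €445 (running OOP €445). Plan pays €445 − €445 = €0.
#2 (€6976): deductible takes €267, €6709 remains; 30% of €6709 = €2012.70. Member pays €2279.70; OOP now €2724.70. Insurer: €6976 − €2279.70 = €4696.30.
#3 (€524): deductible already satisfied, so member's share is 30% × €524 = €157.20. Member owes €157.20 (running OOP €2881.90). Plan pays €524 − €157.20 = €366.80.
Insurer total: €0 + €4696.30 + €366.80 = €5063.10.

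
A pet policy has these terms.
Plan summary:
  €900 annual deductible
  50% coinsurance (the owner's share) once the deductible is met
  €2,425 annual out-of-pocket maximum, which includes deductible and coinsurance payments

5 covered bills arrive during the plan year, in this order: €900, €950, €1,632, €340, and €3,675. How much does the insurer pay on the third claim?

€816

#1 (€900): entire amount goes to the deductible. Owner pays €900; OOP now €900. Insurer: €900 − €900 = €0.
#2 (€950): deductible already satisfied, so owner's share is 50% × €950 = €475. Owner pays €475; OOP now €1,375. Insurer: €950 − €475 = €475.
#3 (€1,632): deductible already satisfied, so owner's share is 50% × €1,632 = €816. Cost to owner: €816. OOP to date €2,191. Plan pays €1,632 − €816 = €816.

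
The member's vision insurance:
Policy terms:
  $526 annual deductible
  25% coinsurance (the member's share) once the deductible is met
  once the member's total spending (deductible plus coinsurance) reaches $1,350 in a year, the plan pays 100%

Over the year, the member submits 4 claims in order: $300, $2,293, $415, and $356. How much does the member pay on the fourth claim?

Claim 1 ($300): fully absorbed by the deductible. Member owes $300 (running OOP $300).
Claim 2 ($2,293): deductible takes $226, $2,067 remains; 25% of $2,067 = $516.75. Cost to member: $742.75. OOP to date $1,042.75.
Claim 3 ($415): 25% coinsurance on $415 = $103.75. Member pays $103.75; OOP now $1,146.50.
Claim 4 ($356): 25% coinsurance on $356 = $89. Member pays $89; OOP now $1,235.50.

$89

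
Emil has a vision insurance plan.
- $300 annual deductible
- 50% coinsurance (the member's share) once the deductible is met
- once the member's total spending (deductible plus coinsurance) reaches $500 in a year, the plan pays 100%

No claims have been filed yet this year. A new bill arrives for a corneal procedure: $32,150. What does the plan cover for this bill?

$31,650

Deductible not yet touched, so the first $300 of the bill goes to the deductible.
After the $300 deductible portion, $32,150 − $300 = $31,850 is subject to coinsurance.
Coinsurance: $31,850 × 50% = $15,925.
So the member owes $300 + $15,925 = $16,225 before any cap.
That would bring total out-of-pocket to $16,225, past the $500 cap. The member is capped at $500 − $0 = $500 on this claim.
Insurer pays the balance: $32,150 − $500 = $31,650.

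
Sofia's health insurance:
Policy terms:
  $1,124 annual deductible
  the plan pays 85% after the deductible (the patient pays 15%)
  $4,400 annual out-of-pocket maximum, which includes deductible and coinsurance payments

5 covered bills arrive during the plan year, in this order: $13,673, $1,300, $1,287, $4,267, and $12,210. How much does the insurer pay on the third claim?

$1,093.95

Claim 1 ($13,673): $1,124 to deductible, leaving $12,549; patient's 15% is $1,882.35. Patient pays $3,006.35; OOP now $3,006.35. Insurer: $13,673 − $3,006.35 = $10,666.65.
Claim 2 ($1,300): deductible already satisfied, so patient's share is 15% × $1,300 = $195. Cost to patient: $195. OOP to date $3,201.35. Insurer: $1,300 − $195 = $1,105.
Claim 3 ($1,287): 15% coinsurance on $1,287 = $193.05. Patient pays $193.05; OOP now $3,394.40. Plan pays $1,287 − $193.05 = $1,093.95.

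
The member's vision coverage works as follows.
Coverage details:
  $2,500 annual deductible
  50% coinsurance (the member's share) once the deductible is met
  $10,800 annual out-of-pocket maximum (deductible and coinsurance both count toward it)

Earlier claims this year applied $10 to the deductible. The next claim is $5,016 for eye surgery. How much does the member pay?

$3,753

Deductible still to meet: $2,500 − $10 = $2,490.
The remaining $2,526 (= $5,016 − $2,490) moves to coinsurance.
Coinsurance: $2,526 × 50% = $1,263.
Member responsibility before any cap: $2,490 + $1,263 = $3,753.
Cumulative spending $10 + $3,753 = $3,763 stays under the $10,800 maximum.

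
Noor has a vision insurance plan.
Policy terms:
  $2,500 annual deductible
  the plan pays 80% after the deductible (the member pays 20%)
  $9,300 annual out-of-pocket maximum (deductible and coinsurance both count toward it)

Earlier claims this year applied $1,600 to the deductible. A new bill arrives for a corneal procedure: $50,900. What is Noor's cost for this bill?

Deductible still to meet: $2,500 − $1,600 = $900.
The remaining $50,000 (= $50,900 − $900) moves to coinsurance.
20% of $50,000 = $10,000 falls to the member.
Member responsibility before any cap: $900 + $10,000 = $10,900.
Year-to-date out-of-pocket would reach $1,600 + $10,900 = $12,500, above the $9,300 maximum, so the member pays only $9,300 − $1,600 = $7,700.

$7,700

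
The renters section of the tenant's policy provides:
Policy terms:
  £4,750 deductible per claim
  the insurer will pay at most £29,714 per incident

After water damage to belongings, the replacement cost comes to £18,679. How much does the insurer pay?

£13,929

Less the £4,750 deductible: £18,679 − £4,750 = £13,929.
£13,929 is within the £29,714 limit, so the insurer pays £13,929.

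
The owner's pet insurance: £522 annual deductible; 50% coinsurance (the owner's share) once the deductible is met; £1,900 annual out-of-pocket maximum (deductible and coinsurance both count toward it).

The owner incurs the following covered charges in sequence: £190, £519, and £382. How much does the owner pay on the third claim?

Claim 1 (£190): all of it applies to the deductible. Owner owes £190 (running OOP £190).
Claim 2 (£519): £332 to deductible, leaving £187; coinsurance £187 × 50% = £93.50. Owner owes £425.50 (running OOP £615.50).
Claim 3 (£382): 50% coinsurance on £382 = £191. Owner owes £191 (running OOP £806.50).

£191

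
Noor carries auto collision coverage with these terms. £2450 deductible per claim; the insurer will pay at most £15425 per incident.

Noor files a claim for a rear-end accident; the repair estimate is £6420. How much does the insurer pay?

£3970

After the deductible, £6420 − £2450 = £3970 remains.
That's under the £15425 cap, so the insurer reimburses the full £3970.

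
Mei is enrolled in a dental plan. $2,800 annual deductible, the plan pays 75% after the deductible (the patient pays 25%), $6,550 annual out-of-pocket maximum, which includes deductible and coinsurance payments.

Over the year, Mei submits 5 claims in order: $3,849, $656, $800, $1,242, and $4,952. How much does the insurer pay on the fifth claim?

$3,714

Claim 1 ($3,849): deductible takes $2,800, $1,049 remains; patient's 25% is $262.25. Cost to patient: $3,062.25. OOP to date $3,062.25. Plan pays $3,849 − $3,062.25 = $786.75.
Claim 2 ($656): 25% coinsurance on $656 = $164. Patient owes $164 (running OOP $3,226.25). Insurer: $656 − $164 = $492.
Claim 3 ($800): 25% coinsurance on $800 = $200. Patient pays $200; OOP now $3,426.25. Insurer: $800 − $200 = $600.
Claim 4 ($1,242): deductible met; 25% of $1,242 = $310.50. Patient pays $310.50; OOP now $3,736.75. Plan pays $1,242 − $310.50 = $931.50.
Claim 5 ($4,952): 25% coinsurance on $4,952 = $1,238. Cost to patient: $1,238. OOP to date $4,974.75. Insurer: $4,952 − $1,238 = $3,714.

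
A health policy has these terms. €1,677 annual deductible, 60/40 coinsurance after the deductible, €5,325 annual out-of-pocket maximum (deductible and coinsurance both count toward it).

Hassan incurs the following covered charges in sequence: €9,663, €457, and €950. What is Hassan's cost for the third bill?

€270.80

Bill 1, €9,663: €1,677 finishes the deductible; €7,986 goes to coinsurance; patient's 40% is €3,194.40. Patient owes €4,871.40 (running OOP €4,871.40).
Bill 2, €457: deductible met; 40% of €457 = €182.80. Cost to patient: €182.80. OOP to date €5,054.20.
Bill 3, €950: 40% coinsurance on €950 = €380. OOP would hit €5,434.20 > €5,325, so the cap limits the patient to €5,325 − €5,054.20 = €270.80.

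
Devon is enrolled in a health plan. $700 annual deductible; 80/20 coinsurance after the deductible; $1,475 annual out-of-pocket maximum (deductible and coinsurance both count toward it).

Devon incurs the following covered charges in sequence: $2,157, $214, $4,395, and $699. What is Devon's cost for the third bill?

#1 ($2,157): $700 finishes the deductible; $1,457 goes to coinsurance; coinsurance $1,457 × 20% = $291.40. Patient owes $991.40 (running OOP $991.40).
#2 ($214): deductible already satisfied, so patient's share is 20% × $214 = $42.80. Patient pays $42.80; OOP now $1,034.20.
#3 ($4,395): 20% coinsurance on $4,395 = $879. That would push OOP to $1,913.20, over the $1,475 cap, so patient pays $1,475 − $1,034.20 = $440.80.

$440.80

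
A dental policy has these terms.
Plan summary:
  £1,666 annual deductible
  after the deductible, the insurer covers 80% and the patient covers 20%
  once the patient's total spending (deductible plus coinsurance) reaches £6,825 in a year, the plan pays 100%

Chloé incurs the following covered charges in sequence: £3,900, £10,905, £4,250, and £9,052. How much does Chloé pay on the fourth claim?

Bill 1, £3,900: deductible takes £1,666, £2,234 remains; coinsurance £2,234 × 20% = £446.80. Patient owes £2,112.80 (running OOP £2,112.80).
Bill 2, £10,905: deductible already satisfied, so patient's share is 20% × £10,905 = £2,181. Cost to patient: £2,181. OOP to date £4,293.80.
Bill 3, £4,250: deductible met; 20% of £4,250 = £850. Cost to patient: £850. OOP to date £5,143.80.
Bill 4, £9,052: 20% coinsurance on £9,052 = £1,810.40. Adding that to £5,143.80 gives £6,954.20, past the £6,825 cap; patient pays only £6,825 − £5,143.80 = £1,681.20.

£1,681.20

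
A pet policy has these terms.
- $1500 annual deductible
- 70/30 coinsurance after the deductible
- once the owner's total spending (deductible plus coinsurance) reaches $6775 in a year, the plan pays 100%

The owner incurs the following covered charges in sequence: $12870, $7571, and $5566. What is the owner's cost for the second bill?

$1864

Bill 1, $12870: $1500 to deductible, leaving $11370; 30% of $11370 = $3411. Owner pays $4911; OOP now $4911.
Bill 2, $7571: deductible met; 30% of $7571 = $2271.30. OOP would hit $7182.30 > $6775, so the cap limits the owner to $6775 − $4911 = $1864.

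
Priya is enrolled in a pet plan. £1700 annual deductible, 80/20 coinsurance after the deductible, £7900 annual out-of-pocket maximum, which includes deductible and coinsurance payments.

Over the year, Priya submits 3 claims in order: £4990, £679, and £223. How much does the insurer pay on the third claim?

£178.40

#1 (£4990): deductible takes £1700, £3290 remains; 20% of £3290 = £658. Owner owes £2358 (running OOP £2358). Insurer: £4990 − £2358 = £2632.
#2 (£679): 20% coinsurance on £679 = £135.80. Owner owes £135.80 (running OOP £2493.80). Insurer: £679 − £135.80 = £543.20.
#3 (£223): deductible met; 20% of £223 = £44.60. Owner owes £44.60 (running OOP £2538.40). Plan pays £223 − £44.60 = £178.40.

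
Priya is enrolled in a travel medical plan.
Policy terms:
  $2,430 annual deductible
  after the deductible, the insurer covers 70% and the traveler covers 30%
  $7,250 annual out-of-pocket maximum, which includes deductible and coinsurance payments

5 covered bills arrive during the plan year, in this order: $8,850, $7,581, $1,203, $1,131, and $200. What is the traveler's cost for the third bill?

$360.90

#1 ($8,850): $2,430 to deductible, leaving $6,420; traveler's 30% is $1,926. Traveler owes $4,356 (running OOP $4,356).
#2 ($7,581): 30% coinsurance on $7,581 = $2,274.30. Traveler owes $2,274.30 (running OOP $6,630.30).
#3 ($1,203): deductible met; 30% of $1,203 = $360.90. Traveler pays $360.90; OOP now $6,991.20.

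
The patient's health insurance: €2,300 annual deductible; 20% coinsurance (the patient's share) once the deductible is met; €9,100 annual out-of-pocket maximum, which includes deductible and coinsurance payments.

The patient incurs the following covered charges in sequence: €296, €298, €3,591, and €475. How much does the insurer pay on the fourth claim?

€380

Claim 1 (€296): entire amount goes to the deductible. Cost to patient: €296. OOP to date €296. Plan pays €296 − €296 = €0.
Claim 2 (€298): entire amount goes to the deductible. Patient owes €298 (running OOP €594). Insurer: €298 − €298 = €0.
Claim 3 (€3,591): €1,706 finishes the deductible; €1,885 goes to coinsurance; 20% of €1,885 = €377. Patient owes €2,083 (running OOP €2,677). Plan pays €3,591 − €2,083 = €1,508.
Claim 4 (€475): deductible met; 20% of €475 = €95. Cost to patient: €95. OOP to date €2,772. Plan pays €475 − €95 = €380.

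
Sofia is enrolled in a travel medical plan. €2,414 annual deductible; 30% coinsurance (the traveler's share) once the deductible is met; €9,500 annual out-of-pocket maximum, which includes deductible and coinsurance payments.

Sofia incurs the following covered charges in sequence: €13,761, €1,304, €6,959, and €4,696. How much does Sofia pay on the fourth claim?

€1,203

Claim 1 — €13,761: €2,414 finishes the deductible; €11,347 goes to coinsurance; 30% of €11,347 = €3,404.10. Traveler pays €5,818.10; OOP now €5,818.10.
Claim 2 — €1,304: deductible met; 30% of €1,304 = €391.20. Traveler owes €391.20 (running OOP €6,209.30).
Claim 3 — €6,959: 30% coinsurance on €6,959 = €2,087.70. Cost to traveler: €2,087.70. OOP to date €8,297.
Claim 4 — €4,696: 30% coinsurance on €4,696 = €1,408.80. That would push OOP to €9,705.80, over the €9,500 cap, so traveler pays €9,500 − €8,297 = €1,203.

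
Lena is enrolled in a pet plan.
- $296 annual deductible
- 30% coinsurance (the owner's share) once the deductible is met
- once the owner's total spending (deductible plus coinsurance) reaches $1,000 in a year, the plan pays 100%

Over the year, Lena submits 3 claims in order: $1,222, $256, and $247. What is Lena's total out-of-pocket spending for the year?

Bill 1, $1,222: $296 to deductible, leaving $926; coinsurance $926 × 30% = $277.80. Owner owes $573.80 (running OOP $573.80).
Bill 2, $256: deductible met; 30% of $256 = $76.80. Owner owes $76.80 (running OOP $650.60).
Bill 3, $247: deductible already satisfied, so owner's share is 30% × $247 = $74.10. Owner owes $74.10 (running OOP $724.70).
Total paid by the owner: $573.80 + $76.80 + $74.10 = $724.70.

$724.70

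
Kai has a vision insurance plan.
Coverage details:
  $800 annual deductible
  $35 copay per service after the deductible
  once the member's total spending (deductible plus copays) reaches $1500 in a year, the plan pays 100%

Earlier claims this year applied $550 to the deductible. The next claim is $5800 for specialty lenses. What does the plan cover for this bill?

$5515

$550 of the $800 deductible is already met, leaving $250.
The remaining $5550 (= $5800 − $250) moves to the copay.
Copay on this service: $35.
So the member owes $250 + $35 = $285 before any cap.
Total out-of-pocket so far would be $550 + $285 = $835, below the $1500 cap — no reduction.
The plan picks up $5800 − $285 = $5515.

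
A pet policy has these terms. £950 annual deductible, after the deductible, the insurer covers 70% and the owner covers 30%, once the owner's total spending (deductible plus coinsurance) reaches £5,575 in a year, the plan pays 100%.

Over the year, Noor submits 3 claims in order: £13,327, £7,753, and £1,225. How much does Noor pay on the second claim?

£911.90

Bill 1, £13,327: £950 finishes the deductible; £12,377 goes to coinsurance; 30% of £12,377 = £3,713.10. Cost to owner: £4,663.10. OOP to date £4,663.10.
Bill 2, £7,753: deductible met; 30% of £7,753 = £2,325.90. Adding that to £4,663.10 gives £6,989, past the £5,575 cap; owner pays only £5,575 − £4,663.10 = £911.90.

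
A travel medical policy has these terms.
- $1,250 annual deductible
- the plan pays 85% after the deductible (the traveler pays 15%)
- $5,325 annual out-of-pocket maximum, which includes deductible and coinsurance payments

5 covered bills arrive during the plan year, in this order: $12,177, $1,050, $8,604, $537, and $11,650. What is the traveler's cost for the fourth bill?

#1 ($12,177): $1,250 to deductible, leaving $10,927; coinsurance $10,927 × 15% = $1,639.05. Traveler owes $2,889.05 (running OOP $2,889.05).
#2 ($1,050): deductible met; 15% of $1,050 = $157.50. Traveler owes $157.50 (running OOP $3,046.55).
#3 ($8,604): deductible met; 15% of $8,604 = $1,290.60. Traveler owes $1,290.60 (running OOP $4,337.15).
#4 ($537): 15% coinsurance on $537 = $80.55. Traveler owes $80.55 (running OOP $4,417.70).

$80.55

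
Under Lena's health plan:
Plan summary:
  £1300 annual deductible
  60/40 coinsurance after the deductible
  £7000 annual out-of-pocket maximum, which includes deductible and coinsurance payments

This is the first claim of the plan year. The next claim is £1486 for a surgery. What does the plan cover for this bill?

£111.60

Nothing has been paid toward the £1300 deductible, so the first £1300 of this charge is applied there.
The remaining £186 (= £1486 − £1300) moves to coinsurance.
Patient's 40% share of £186 is £74.40.
Patient responsibility before any cap: £1300 + £74.40 = £1374.40.
Cumulative spending £0 + £1374.40 = £1374.40 stays under the £7000 maximum.
The plan picks up £1486 − £1374.40 = £111.60.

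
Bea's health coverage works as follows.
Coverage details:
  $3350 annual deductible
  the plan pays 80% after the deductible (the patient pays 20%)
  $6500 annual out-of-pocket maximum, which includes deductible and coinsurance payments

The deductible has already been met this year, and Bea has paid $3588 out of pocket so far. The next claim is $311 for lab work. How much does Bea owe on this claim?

With the deductible met, the entire $311 is subject to coinsurance.
Patient's 20% share of $311 is $62.20.
Year-to-date out-of-pocket becomes $3588 + $62.20 = $3650.20, still under the $6500 maximum, so no cap applies.

$62.20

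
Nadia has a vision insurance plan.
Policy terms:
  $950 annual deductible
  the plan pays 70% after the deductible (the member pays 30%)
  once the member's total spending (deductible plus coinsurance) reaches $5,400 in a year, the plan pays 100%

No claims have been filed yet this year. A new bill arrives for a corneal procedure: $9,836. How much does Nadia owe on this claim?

$3,615.80

Deductible not yet touched, so the first $950 of the bill goes to the deductible.
After the $950 deductible portion, $9,836 − $950 = $8,886 is subject to coinsurance.
Coinsurance: $8,886 × 30% = $2,665.80.
That puts the member's cost at $950 + $2,665.80 = $3,615.80 before any cap.
Year-to-date out-of-pocket becomes $0 + $3,615.80 = $3,615.80, still under the $5,400 maximum, so no cap applies.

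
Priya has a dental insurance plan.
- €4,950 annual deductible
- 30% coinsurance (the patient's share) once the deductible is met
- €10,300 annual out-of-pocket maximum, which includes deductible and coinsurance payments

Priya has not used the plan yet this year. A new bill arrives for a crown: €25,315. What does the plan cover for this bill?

€15,015

Deductible not yet touched, so the first €4,950 of the bill goes to the deductible.
That leaves €25,315 − €4,950 = €20,365 for coinsurance.
Patient's 30% share of €20,365 is €6,109.50.
So the patient owes €4,950 + €6,109.50 = €11,059.50 before any cap.
Adding €11,059.50 to the €0 already spent would give €11,059.50, which exceeds the €10,300 cap; the patient pays just €10,300 − €0 = €10,300.
The insurer covers the remainder: €25,315 − €10,300 = €15,015.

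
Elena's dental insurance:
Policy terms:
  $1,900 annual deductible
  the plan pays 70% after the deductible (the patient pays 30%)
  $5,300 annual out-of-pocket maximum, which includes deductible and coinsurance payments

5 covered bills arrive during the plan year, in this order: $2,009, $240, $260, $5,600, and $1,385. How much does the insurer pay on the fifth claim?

$969.50

Claim 1 — $2,009: deductible takes $1,900, $109 remains; coinsurance $109 × 30% = $32.70. Cost to patient: $1,932.70. OOP to date $1,932.70. Plan pays $2,009 − $1,932.70 = $76.30.
Claim 2 — $240: deductible already satisfied, so patient's share is 30% × $240 = $72. Patient owes $72 (running OOP $2,004.70). Plan pays $240 − $72 = $168.
Claim 3 — $260: 30% coinsurance on $260 = $78. Patient pays $78; OOP now $2,082.70. Insurer: $260 − $78 = $182.
Claim 4 — $5,600: deductible already satisfied, so patient's share is 30% × $5,600 = $1,680. Patient pays $1,680; OOP now $3,762.70. Plan pays $5,600 − $1,680 = $3,920.
Claim 5 — $1,385: 30% coinsurance on $1,385 = $415.50. Cost to patient: $415.50. OOP to date $4,178.20. Insurer: $1,385 − $415.50 = $969.50.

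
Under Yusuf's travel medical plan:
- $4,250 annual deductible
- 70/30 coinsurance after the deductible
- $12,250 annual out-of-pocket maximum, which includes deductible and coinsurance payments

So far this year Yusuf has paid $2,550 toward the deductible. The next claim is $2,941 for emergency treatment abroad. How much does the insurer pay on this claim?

$2,550 of the $4,250 deductible is already met, leaving $1,700.
That leaves $2,941 − $1,700 = $1,241 for coinsurance.
30% of $1,241 = $372.30 falls to the traveler.
That puts the traveler's cost at $1,700 + $372.30 = $2,072.30 before any cap.
Year-to-date out-of-pocket becomes $2,550 + $2,072.30 = $4,622.30, still under the $12,250 maximum, so no cap applies.
The insurer covers the remainder: $2,941 − $2,072.30 = $868.70.

$868.70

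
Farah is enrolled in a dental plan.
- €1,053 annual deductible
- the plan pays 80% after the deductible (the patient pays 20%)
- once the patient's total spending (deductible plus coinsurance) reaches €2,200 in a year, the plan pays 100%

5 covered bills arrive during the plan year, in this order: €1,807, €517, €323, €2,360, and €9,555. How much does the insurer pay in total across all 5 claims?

€12,362

Claim 1 — €1,807: €1,053 finishes the deductible; €754 goes to coinsurance; 20% of €754 = €150.80. Patient pays €1,203.80; OOP now €1,203.80. Insurer: €1,807 − €1,203.80 = €603.20.
Claim 2 — €517: 20% coinsurance on €517 = €103.40. Patient pays €103.40; OOP now €1,307.20. Plan pays €517 − €103.40 = €413.60.
Claim 3 — €323: deductible already satisfied, so patient's share is 20% × €323 = €64.60. Patient pays €64.60; OOP now €1,371.80. Insurer: €323 − €64.60 = €258.40.
Claim 4 — €2,360: 20% coinsurance on €2,360 = €472. Cost to patient: €472. OOP to date €1,843.80. Plan pays €2,360 − €472 = €1,888.
Claim 5 — €9,555: deductible met; 20% of €9,555 = €1,911. That would push OOP to €3,754.80, over the €2,200 cap, so patient pays €2,200 − €1,843.80 = €356.20. Plan pays €9,555 − €356.20 = €9,198.80.
Insurer total = bills − patient's total = €14,562 − €2,200 = €12,362.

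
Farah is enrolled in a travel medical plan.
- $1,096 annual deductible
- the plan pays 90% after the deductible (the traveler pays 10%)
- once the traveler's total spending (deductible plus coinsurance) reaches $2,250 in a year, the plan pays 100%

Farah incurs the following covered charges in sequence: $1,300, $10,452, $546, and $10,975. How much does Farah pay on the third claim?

$54.60

Claim 1 ($1,300): $1,096 finishes the deductible; $204 goes to coinsurance; traveler's 10% is $20.40. Traveler pays $1,116.40; OOP now $1,116.40.
Claim 2 ($10,452): deductible already satisfied, so traveler's share is 10% × $10,452 = $1,045.20. Cost to traveler: $1,045.20. OOP to date $2,161.60.
Claim 3 ($546): deductible met; 10% of $546 = $54.60. Traveler owes $54.60 (running OOP $2,216.20).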